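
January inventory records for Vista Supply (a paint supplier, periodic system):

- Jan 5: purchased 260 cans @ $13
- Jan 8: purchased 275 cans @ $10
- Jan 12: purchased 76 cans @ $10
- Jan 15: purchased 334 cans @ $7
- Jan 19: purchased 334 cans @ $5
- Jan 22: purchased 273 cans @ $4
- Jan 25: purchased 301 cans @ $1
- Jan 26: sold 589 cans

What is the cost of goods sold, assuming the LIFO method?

COGS = $1,468

Jan 26, 589 sold [LIFO — newest first]: 301 @ $1 + 273 @ $4 + 15 @ $5 = $1,468
Ending inventory: 260 @ $13 + 275 @ $10 + 76 @ $10 + 334 @ $7 + 319 @ $5 = $10,823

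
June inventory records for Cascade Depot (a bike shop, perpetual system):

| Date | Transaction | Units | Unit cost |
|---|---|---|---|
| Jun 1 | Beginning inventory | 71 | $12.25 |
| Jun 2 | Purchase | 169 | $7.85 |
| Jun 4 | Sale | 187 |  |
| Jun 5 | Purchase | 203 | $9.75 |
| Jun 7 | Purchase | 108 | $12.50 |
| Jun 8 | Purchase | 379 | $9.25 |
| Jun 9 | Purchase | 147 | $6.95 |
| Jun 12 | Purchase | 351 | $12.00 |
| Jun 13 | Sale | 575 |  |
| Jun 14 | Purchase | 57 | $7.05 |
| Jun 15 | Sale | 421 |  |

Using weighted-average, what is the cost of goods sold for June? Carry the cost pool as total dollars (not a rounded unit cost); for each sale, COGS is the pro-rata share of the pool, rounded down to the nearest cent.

COGS = $11,684.92

After Jun 1: 71 on hand, pool $869.75 (≈ $12.2500 each)
After Jun 2: 240 on hand, pool $2,196.40 (≈ $9.1517 each)
Jun 4, sell 187: 187/240 × $2,196.40 → $1,711.36
After Jun 5: 256 on hand, pool $2,464.29 (≈ $9.6261 each)
After Jun 7: 364 on hand, pool $3,814.29 (≈ $10.4788 each)
After Jun 8: 743 on hand, pool $7,320.04 (≈ $9.8520 each)
After Jun 9: 890 on hand, pool $8,341.69 (≈ $9.3727 each)
After Jun 12: 1241 on hand, pool $12,553.69 (≈ $10.1158 each)
Jun 13, sell 575: 575/1241 × $12,553.69 → $5,816.57
After Jun 14: 723 on hand, pool $7,138.97 (≈ $9.8741 each)
Jun 15, sell 421: 421/723 × $7,138.97 → $4,156.99
Total COGS = $1,711.36 + $5,816.57 + $4,156.99 = $11,684.92
Ending inventory (cost pool remaining) = $2,981.98
Check: goods available $14,666.90 = COGS $11,684.92 + ending $2,981.98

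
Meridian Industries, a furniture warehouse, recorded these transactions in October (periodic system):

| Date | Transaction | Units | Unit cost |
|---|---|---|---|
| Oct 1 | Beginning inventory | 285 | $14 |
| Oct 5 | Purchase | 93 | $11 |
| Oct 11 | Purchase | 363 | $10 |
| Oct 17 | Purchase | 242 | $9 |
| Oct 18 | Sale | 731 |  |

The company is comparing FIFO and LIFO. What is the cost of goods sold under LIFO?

COGS = $7,293

FIFO COGS: 285 @ $14 + 93 @ $11 + 353 @ $10 = $8,543
LIFO COGS: 242 @ $9 + 363 @ $10 + 93 @ $11 + 33 @ $14 = $7,293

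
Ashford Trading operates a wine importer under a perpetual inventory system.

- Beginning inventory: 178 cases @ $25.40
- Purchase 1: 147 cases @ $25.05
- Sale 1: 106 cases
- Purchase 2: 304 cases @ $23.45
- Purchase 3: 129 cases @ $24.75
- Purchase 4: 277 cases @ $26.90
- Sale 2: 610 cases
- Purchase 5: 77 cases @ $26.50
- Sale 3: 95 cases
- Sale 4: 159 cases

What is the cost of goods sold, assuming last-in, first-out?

COGS = $24,410.10

Sale 1 (106) [LIFO — newest first]: 106 @ $25.05 = $2,655.30
Sale 2 (610) [LIFO — newest first]: 277 @ $26.90 + 129 @ $24.75 + 204 @ $23.45 = $15,427.85
Sale 3 (95) [LIFO — newest first]: 77 @ $26.50 + 18 @ $23.45 = $2,462.60
Sale 4 (159) [LIFO — newest first]: 82 @ $23.45 + 41 @ $25.05 + 36 @ $25.40 = $3,864.35
Total COGS = $2,655.30 + $15,427.85 + $2,462.60 + $3,864.35 = $24,410.10
Ending inventory: 142 @ $25.40 = $3,606.80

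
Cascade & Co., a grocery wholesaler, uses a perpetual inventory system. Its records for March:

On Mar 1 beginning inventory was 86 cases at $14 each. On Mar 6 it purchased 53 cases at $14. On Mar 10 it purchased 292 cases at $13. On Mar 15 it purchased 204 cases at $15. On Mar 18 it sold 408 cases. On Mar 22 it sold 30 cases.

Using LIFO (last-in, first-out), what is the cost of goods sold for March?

Mar 18, 408 sold [LIFO — newest first]: 204 @ $15 + 204 @ $13 = $5,712
Mar 22, 30 sold [LIFO — newest first]: 30 @ $13 = $390
Total COGS = $5,712 + $390 = $6,102
Ending inventory: 86 @ $14 + 53 @ $14 + 58 @ $13 = $2,700

COGS = $6,102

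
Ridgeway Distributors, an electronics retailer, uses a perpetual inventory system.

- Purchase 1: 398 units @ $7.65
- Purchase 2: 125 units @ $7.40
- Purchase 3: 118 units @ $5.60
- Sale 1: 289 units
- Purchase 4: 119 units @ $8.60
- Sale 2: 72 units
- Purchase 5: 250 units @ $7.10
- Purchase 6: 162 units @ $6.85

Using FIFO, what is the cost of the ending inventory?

Ending inventory = $5,776.95

Sale 1 (289) [FIFO — oldest first]: 289 @ $7.65 = $2,210.85
Sale 2 (72) [FIFO — oldest first]: 72 @ $7.65 = $550.80
Total COGS = $2,210.85 + $550.80 = $2,761.65
Ending inventory: 37 @ $7.65 + 125 @ $7.40 + 118 @ $5.60 + 119 @ $8.60 + 250 @ $7.10 + 162 @ $6.85 = $5,776.95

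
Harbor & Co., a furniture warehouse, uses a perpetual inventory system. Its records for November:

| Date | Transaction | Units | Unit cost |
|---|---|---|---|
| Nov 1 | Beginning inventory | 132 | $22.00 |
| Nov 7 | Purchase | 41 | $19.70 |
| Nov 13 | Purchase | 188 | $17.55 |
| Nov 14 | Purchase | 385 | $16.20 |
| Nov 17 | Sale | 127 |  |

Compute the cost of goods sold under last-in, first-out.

COGS = $2,057.40

Nov 17, 127 sold [LIFO — newest first]: 127 @ $16.20 = $2,057.40
Ending inventory: 132 @ $22.00 + 41 @ $19.70 + 188 @ $17.55 + 258 @ $16.20 = $11,190.70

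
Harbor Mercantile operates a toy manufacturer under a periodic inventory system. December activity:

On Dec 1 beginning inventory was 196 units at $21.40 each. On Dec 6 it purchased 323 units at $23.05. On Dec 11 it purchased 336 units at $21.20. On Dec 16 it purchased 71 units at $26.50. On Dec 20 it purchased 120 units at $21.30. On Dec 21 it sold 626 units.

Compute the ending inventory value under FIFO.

Dec 21, 626 sold [FIFO — oldest first]: 196 @ $21.40 + 323 @ $23.05 + 107 @ $21.20 = $13,907.95
Ending inventory: 229 @ $21.20 + 71 @ $26.50 + 120 @ $21.30 = $9,292.30

Ending inventory = $9,292.30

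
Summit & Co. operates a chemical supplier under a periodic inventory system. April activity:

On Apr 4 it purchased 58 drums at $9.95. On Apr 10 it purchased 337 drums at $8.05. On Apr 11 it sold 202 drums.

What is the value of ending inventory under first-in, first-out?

Apr 11, 202 sold [FIFO — oldest first]: 58 @ $9.95 + 144 @ $8.05 = $1,736.30
Ending inventory: 193 @ $8.05 = $1,553.65

Ending inventory = $1,553.65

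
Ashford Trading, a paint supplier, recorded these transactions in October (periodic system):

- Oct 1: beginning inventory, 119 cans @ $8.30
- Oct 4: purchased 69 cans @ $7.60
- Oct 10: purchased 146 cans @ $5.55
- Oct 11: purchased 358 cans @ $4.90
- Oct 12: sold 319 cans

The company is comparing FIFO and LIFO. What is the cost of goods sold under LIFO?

FIFO COGS: 119 @ $8.30 + 69 @ $7.60 + 131 @ $5.55 = $2,239.15
LIFO COGS: 319 @ $4.90 = $1,563.10

COGS = $1,563.10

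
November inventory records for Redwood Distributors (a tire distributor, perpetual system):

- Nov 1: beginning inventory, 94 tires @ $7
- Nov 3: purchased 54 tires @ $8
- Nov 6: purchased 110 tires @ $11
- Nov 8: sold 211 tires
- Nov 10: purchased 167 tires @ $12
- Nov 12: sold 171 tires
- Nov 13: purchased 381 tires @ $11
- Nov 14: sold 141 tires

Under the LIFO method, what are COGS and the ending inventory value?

Nov 8, 211 sold [LIFO — newest first]: 110 @ $11 + 54 @ $8 + 47 @ $7 = $1,971
Nov 12, 171 sold [LIFO — newest first]: 167 @ $12 + 4 @ $7 = $2,032
Nov 14, 141 sold [LIFO — newest first]: 141 @ $11 = $1,551
Total COGS = $1,971 + $2,032 + $1,551 = $5,554
Ending inventory: 43 @ $7 + 240 @ $11 = $2,941

COGS = $5,554; ending inventory = $2,941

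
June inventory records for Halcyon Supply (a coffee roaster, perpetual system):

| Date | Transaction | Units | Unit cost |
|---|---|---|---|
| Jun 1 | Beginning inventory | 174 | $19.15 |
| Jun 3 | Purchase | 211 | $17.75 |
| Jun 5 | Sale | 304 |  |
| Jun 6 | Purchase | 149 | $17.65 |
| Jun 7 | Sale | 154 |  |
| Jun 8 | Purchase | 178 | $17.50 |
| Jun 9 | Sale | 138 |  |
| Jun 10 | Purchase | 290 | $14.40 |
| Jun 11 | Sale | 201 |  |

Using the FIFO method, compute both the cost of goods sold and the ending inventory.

COGS = $14,046.20; ending inventory = $2,952.00

Jun 5, 304 sold [FIFO — oldest first]: 174 @ $19.15 + 130 @ $17.75 = $5,639.60
Jun 7, 154 sold [FIFO — oldest first]: 81 @ $17.75 + 73 @ $17.65 = $2,726.20
Jun 9, 138 sold [FIFO — oldest first]: 76 @ $17.65 + 62 @ $17.50 = $2,426.40
Jun 11, 201 sold [FIFO — oldest first]: 116 @ $17.50 + 85 @ $14.40 = $3,254.00
Total COGS = $5,639.60 + $2,726.20 + $2,426.40 + $3,254.00 = $14,046.20
Ending inventory: 205 @ $14.40 = $2,952.00
Check: goods available $16,998.20 = COGS $14,046.20 + ending $2,952.00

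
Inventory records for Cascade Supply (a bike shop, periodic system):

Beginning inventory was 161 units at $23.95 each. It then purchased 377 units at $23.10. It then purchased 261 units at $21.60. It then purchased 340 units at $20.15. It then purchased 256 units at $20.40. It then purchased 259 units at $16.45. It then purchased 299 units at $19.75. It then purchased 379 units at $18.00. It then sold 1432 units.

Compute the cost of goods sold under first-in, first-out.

Sale 1 (1432) [FIFO — oldest first]: 161 @ $23.95 + 377 @ $23.10 + 261 @ $21.60 + 340 @ $20.15 + 256 @ $20.40 + 37 @ $16.45 = $30,884.30
Ending inventory: 222 @ $16.45 + 299 @ $19.75 + 379 @ $18.00 = $16,379.15
Check: goods available $47,263.45 = COGS $30,884.30 + ending $16,379.15

COGS = $30,884.30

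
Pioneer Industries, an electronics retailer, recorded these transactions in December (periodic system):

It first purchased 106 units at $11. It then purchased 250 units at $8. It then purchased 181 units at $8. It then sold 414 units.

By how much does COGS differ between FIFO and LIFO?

FIFO COGS: 106 @ $11 + 250 @ $8 + 58 @ $8 = $3,630
LIFO COGS: 181 @ $8 + 233 @ $8 = $3,312
Difference = |$3,630 − $3,312| = $318

$318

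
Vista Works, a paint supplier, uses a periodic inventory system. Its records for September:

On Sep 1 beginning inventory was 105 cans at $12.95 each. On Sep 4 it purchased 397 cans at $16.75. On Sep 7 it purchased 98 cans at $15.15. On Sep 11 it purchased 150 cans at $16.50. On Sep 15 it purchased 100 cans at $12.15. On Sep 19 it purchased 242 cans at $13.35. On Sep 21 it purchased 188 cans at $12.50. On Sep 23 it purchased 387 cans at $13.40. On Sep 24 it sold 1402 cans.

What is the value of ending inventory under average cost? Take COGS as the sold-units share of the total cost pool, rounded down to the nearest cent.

Sep 24, sell 1402: 1402/1667 × $23,950.70 → $20,143.30
Ending inventory (cost pool remaining) = $3,807.40

Ending inventory = $3,807.40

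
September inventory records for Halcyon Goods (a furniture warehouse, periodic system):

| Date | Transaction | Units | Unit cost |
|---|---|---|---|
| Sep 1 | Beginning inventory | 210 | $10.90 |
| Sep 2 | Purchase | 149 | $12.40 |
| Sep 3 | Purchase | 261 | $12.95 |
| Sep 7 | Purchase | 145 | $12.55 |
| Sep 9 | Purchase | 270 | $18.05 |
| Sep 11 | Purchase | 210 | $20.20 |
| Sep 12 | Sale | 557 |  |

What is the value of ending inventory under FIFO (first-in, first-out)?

Ending inventory = $11,751.10

Sep 12, 557 sold [FIFO — oldest first]: 210 @ $10.90 + 149 @ $12.40 + 198 @ $12.95 = $6,700.70
Ending inventory: 63 @ $12.95 + 145 @ $12.55 + 270 @ $18.05 + 210 @ $20.20 = $11,751.10
Check: goods available $18,451.80 = COGS $6,700.70 + ending $11,751.10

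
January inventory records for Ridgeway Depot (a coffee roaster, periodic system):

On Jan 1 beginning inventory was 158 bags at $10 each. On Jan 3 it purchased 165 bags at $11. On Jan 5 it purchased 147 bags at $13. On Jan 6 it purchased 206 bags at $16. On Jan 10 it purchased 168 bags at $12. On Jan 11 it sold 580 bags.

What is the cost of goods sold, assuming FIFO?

COGS = $7,066

Jan 11, 580 sold [FIFO — oldest first]: 158 @ $10 + 165 @ $11 + 147 @ $13 + 110 @ $16 = $7,066
Ending inventory: 96 @ $16 + 168 @ $12 = $3,552
Check: goods available $10,618 = COGS $7,066 + ending $3,552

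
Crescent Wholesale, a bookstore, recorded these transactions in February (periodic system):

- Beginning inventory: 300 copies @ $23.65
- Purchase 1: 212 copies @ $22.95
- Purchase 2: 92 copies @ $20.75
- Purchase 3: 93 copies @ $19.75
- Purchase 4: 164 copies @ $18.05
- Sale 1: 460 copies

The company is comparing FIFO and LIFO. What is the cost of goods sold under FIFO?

COGS = $10,767.00

FIFO COGS: 300 @ $23.65 + 160 @ $22.95 = $10,767.00
LIFO COGS: 164 @ $18.05 + 93 @ $19.75 + 92 @ $20.75 + 111 @ $22.95 = $9,253.40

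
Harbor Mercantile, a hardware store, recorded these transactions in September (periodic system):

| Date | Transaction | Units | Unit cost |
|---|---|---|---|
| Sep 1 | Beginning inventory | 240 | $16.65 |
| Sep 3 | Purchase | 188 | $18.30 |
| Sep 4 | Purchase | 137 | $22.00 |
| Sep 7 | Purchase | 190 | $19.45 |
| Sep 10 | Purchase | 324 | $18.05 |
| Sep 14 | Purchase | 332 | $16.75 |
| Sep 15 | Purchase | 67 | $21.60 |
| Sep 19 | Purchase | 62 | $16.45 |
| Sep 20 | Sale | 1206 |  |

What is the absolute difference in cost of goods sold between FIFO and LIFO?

$184.65

FIFO COGS: 240 @ $16.65 + 188 @ $18.30 + 137 @ $22.00 + 190 @ $19.45 + 324 @ $18.05 + 127 @ $16.75 = $22,121.35
LIFO COGS: 62 @ $16.45 + 67 @ $21.60 + 332 @ $16.75 + 324 @ $18.05 + 190 @ $19.45 + 137 @ $22.00 + 94 @ $18.30 = $22,306.00
Difference = |$22,121.35 − $22,306.00| = $184.65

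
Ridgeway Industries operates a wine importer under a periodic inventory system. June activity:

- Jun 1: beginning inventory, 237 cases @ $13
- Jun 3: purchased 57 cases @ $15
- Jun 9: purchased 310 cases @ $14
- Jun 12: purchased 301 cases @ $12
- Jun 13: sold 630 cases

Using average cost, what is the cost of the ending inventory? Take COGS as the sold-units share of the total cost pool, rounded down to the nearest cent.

Ending inventory = $3,612.38

Jun 13, sell 630: 630/905 × $11,888.00 → $8,275.62
Ending inventory (cost pool remaining) = $3,612.38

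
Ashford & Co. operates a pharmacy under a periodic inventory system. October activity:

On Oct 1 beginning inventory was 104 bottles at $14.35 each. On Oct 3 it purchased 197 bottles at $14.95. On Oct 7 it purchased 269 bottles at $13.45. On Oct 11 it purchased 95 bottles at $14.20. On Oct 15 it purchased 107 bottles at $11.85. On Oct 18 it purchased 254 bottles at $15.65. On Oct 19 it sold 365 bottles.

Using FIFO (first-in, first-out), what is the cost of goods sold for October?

Oct 19, 365 sold [FIFO — oldest first]: 104 @ $14.35 + 197 @ $14.95 + 64 @ $13.45 = $5,298.35
Ending inventory: 205 @ $13.45 + 95 @ $14.20 + 107 @ $11.85 + 254 @ $15.65 = $9,349.30
Check: goods available $14,647.65 = COGS $5,298.35 + ending $9,349.30

COGS = $5,298.35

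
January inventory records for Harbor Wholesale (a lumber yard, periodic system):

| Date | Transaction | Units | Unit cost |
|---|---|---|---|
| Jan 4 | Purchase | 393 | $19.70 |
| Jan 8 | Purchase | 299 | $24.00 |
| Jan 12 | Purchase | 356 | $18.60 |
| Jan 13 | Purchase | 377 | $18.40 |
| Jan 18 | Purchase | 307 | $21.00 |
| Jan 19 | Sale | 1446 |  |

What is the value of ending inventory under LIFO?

Jan 19, 1446 sold [LIFO — newest first]: 307 @ $21.00 + 377 @ $18.40 + 356 @ $18.60 + 299 @ $24.00 + 107 @ $19.70 = $29,289.30
Ending inventory: 286 @ $19.70 = $5,634.20

Ending inventory = $5,634.20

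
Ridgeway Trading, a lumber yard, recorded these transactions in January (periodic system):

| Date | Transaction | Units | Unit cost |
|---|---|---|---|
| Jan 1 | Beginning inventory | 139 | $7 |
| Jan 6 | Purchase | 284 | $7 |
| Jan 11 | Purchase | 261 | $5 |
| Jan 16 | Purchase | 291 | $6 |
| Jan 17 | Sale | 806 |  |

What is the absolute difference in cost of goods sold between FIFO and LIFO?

$169

FIFO COGS: 139 @ $7 + 284 @ $7 + 261 @ $5 + 122 @ $6 = $4,998
LIFO COGS: 291 @ $6 + 261 @ $5 + 254 @ $7 = $4,829
Difference = |$4,998 − $4,829| = $169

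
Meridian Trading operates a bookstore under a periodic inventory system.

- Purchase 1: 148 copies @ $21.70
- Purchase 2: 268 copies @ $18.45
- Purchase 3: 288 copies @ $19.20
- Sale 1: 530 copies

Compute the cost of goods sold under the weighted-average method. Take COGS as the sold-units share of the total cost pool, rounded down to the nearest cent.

COGS = $10,303.23

Sale 1, sell 530: 530/704 × $13,685.80 → $10,303.23
Ending inventory (cost pool remaining) = $3,382.57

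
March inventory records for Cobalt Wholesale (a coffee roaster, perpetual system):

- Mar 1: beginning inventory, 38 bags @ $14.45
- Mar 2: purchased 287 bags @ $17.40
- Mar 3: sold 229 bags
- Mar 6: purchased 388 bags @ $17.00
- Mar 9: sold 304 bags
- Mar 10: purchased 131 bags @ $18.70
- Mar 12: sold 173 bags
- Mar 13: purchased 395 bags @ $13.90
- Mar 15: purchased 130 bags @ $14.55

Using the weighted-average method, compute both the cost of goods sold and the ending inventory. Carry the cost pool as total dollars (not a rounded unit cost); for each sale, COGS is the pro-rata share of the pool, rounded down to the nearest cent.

COGS = $12,142.90; ending inventory = $9,827.70

After Mar 1: 38 on hand, pool $549.10 (≈ $14.4500 each)
After Mar 2: 325 on hand, pool $5,542.90 (≈ $17.0551 each)
Mar 3, sell 229: 229/325 × $5,542.90 → $3,905.61
After Mar 6: 484 on hand, pool $8,233.29 (≈ $17.0109 each)
Mar 9, sell 304: 304/484 × $8,233.29 → $5,171.32
After Mar 10: 311 on hand, pool $5,511.67 (≈ $17.7224 each)
Mar 12, sell 173: 173/311 × $5,511.67 → $3,065.97
After Mar 13: 533 on hand, pool $7,936.20 (≈ $14.8897 each)
After Mar 15: 663 on hand, pool $9,827.70 (≈ $14.8231 each)
Total COGS = $3,905.61 + $5,171.32 + $3,065.97 = $12,142.90
Ending inventory (cost pool remaining) = $9,827.70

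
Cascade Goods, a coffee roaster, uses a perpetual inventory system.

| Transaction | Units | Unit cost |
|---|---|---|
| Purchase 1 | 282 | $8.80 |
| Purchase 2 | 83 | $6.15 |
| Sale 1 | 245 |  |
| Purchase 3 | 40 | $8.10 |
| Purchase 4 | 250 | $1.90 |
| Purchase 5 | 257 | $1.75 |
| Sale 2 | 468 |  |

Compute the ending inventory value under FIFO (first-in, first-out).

Sale 1 (245) [FIFO — oldest first]: 245 @ $8.80 = $2,156.00
Sale 2 (468) [FIFO — oldest first]: 37 @ $8.80 + 83 @ $6.15 + 40 @ $8.10 + 250 @ $1.90 + 58 @ $1.75 = $1,736.55
Total COGS = $2,156.00 + $1,736.55 = $3,892.55
Ending inventory: 199 @ $1.75 = $348.25

Ending inventory = $348.25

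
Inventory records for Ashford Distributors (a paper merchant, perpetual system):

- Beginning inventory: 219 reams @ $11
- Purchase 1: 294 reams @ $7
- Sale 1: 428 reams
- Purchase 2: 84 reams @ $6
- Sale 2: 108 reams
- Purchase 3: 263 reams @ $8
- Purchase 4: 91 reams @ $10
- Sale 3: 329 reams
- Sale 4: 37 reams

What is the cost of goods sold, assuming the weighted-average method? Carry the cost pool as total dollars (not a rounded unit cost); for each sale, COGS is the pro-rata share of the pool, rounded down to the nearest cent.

After Beginning: 219 on hand, pool $2,409.00 (≈ $11.0000 each)
After Purchase 1: 513 on hand, pool $4,467.00 (≈ $8.7076 each)
Sale 1, sell 428: 428/513 × $4,467.00 → $3,726.85
After Purchase 2: 169 on hand, pool $1,244.15 (≈ $7.3618 each)
Sale 2, sell 108: 108/169 × $1,244.15 → $795.07
After Purchase 3: 324 on hand, pool $2,553.08 (≈ $7.8799 each)
After Purchase 4: 415 on hand, pool $3,463.08 (≈ $8.3448 each)
Sale 3, sell 329: 329/415 × $3,463.08 → $2,745.42
Sale 4, sell 37: 37/86 × $717.66 → $308.76
Total COGS = $3,726.85 + $795.07 + $2,745.42 + $308.76 = $7,576.10
Ending inventory (cost pool remaining) = $408.90

COGS = $7,576.10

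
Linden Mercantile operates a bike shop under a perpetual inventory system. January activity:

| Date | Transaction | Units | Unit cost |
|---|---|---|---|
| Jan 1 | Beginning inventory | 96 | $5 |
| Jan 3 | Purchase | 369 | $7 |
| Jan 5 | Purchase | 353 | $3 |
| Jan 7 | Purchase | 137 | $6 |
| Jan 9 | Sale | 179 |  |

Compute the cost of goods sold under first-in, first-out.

Jan 9, 179 sold [FIFO — oldest first]: 96 @ $5 + 83 @ $7 = $1,061
Ending inventory: 286 @ $7 + 353 @ $3 + 137 @ $6 = $3,883

COGS = $1,061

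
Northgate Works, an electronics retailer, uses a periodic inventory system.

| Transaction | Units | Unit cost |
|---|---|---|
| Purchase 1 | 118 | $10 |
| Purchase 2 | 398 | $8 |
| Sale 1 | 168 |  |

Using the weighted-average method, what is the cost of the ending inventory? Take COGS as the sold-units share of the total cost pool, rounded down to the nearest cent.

Sale 1, sell 168: 168/516 × $4,364.00 → $1,420.83
Ending inventory (cost pool remaining) = $2,943.17

Ending inventory = $2,943.17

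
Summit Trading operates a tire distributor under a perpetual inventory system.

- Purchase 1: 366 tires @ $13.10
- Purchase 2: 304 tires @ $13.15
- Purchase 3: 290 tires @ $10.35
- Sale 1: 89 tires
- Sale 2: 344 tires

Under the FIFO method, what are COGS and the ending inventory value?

Sale 1 (89) [FIFO — oldest first]: 89 @ $13.10 = $1,165.90
Sale 2 (344) [FIFO — oldest first]: 277 @ $13.10 + 67 @ $13.15 = $4,509.75
Total COGS = $1,165.90 + $4,509.75 = $5,675.65
Ending inventory: 237 @ $13.15 + 290 @ $10.35 = $6,118.05

COGS = $5,675.65; ending inventory = $6,118.05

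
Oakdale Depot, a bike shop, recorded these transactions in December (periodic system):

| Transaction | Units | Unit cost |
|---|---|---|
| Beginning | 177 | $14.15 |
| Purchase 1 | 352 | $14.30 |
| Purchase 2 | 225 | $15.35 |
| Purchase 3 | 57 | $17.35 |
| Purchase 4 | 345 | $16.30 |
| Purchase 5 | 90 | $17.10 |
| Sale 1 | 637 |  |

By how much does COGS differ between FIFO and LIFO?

FIFO COGS: 177 @ $14.15 + 352 @ $14.30 + 108 @ $15.35 = $9,195.95
LIFO COGS: 90 @ $17.10 + 345 @ $16.30 + 57 @ $17.35 + 145 @ $15.35 = $10,377.20
Difference = |$9,195.95 − $10,377.20| = $1,181.25

$1,181.25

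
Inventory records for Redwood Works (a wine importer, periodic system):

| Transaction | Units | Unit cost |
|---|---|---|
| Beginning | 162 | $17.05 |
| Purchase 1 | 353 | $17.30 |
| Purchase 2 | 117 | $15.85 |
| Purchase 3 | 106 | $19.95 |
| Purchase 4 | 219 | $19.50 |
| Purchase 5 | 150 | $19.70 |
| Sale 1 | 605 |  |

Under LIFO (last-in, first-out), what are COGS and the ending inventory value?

Sale 1 (605) [LIFO — newest first]: 150 @ $19.70 + 219 @ $19.50 + 106 @ $19.95 + 117 @ $15.85 + 13 @ $17.30 = $11,419.55
Ending inventory: 162 @ $17.05 + 340 @ $17.30 = $8,644.10

COGS = $11,419.55; ending inventory = $8,644.10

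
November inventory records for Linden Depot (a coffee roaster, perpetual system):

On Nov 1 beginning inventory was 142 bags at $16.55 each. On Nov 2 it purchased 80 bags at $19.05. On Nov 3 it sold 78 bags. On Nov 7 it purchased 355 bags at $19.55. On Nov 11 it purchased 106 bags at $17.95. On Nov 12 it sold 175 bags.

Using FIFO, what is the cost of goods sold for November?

COGS = $4,480.15

Nov 3, 78 sold [FIFO — oldest first]: 78 @ $16.55 = $1,290.90
Nov 12, 175 sold [FIFO — oldest first]: 64 @ $16.55 + 80 @ $19.05 + 31 @ $19.55 = $3,189.25
Total COGS = $1,290.90 + $3,189.25 = $4,480.15
Ending inventory: 324 @ $19.55 + 106 @ $17.95 = $8,236.90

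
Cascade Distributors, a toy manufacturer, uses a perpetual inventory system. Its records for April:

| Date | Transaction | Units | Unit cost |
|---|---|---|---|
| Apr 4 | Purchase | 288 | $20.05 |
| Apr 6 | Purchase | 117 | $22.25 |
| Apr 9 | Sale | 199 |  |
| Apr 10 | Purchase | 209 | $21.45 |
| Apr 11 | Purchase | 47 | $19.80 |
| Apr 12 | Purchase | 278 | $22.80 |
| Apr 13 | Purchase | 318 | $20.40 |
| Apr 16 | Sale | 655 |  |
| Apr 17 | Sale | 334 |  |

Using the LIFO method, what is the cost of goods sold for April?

COGS = $25,233.45

Apr 9, 199 sold [LIFO — newest first]: 117 @ $22.25 + 82 @ $20.05 = $4,247.35
Apr 16, 655 sold [LIFO — newest first]: 318 @ $20.40 + 278 @ $22.80 + 47 @ $19.80 + 12 @ $21.45 = $14,013.60
Apr 17, 334 sold [LIFO — newest first]: 197 @ $21.45 + 137 @ $20.05 = $6,972.50
Total COGS = $4,247.35 + $14,013.60 + $6,972.50 = $25,233.45
Ending inventory: 69 @ $20.05 = $1,383.45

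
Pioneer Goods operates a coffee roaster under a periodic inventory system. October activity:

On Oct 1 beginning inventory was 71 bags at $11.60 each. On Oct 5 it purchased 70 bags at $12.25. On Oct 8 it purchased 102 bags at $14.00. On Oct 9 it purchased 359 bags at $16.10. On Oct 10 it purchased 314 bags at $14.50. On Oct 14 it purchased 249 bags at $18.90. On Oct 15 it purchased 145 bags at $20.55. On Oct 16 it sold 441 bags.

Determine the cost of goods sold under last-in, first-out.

COGS = $8,367.35

Oct 16, 441 sold [LIFO — newest first]: 145 @ $20.55 + 249 @ $18.90 + 47 @ $14.50 = $8,367.35
Ending inventory: 71 @ $11.60 + 70 @ $12.25 + 102 @ $14.00 + 359 @ $16.10 + 267 @ $14.50 = $12,760.50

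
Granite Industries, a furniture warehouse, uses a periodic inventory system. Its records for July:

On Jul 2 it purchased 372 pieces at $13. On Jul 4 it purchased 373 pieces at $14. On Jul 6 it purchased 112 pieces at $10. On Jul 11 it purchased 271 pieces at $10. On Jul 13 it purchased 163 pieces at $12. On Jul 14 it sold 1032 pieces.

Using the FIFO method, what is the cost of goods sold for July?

COGS = $12,928

Jul 14, 1032 sold [FIFO — oldest first]: 372 @ $13 + 373 @ $14 + 112 @ $10 + 175 @ $10 = $12,928
Ending inventory: 96 @ $10 + 163 @ $12 = $2,916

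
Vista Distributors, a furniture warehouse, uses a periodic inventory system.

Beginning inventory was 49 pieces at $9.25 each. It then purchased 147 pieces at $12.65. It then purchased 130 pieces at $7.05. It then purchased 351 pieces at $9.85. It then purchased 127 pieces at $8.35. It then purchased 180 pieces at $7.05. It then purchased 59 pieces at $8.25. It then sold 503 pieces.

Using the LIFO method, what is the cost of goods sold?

COGS = $4,165.65

Sale 1 (503) [LIFO — newest first]: 59 @ $8.25 + 180 @ $7.05 + 127 @ $8.35 + 137 @ $9.85 = $4,165.65
Ending inventory: 49 @ $9.25 + 147 @ $12.65 + 130 @ $7.05 + 214 @ $9.85 = $5,337.20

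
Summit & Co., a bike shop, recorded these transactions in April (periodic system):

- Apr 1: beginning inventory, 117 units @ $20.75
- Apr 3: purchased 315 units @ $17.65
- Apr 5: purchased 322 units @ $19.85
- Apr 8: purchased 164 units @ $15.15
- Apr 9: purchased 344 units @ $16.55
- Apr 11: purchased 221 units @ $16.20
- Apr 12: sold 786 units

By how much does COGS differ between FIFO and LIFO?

FIFO COGS: 117 @ $20.75 + 315 @ $17.65 + 322 @ $19.85 + 32 @ $15.15 = $14,864.00
LIFO COGS: 221 @ $16.20 + 344 @ $16.55 + 164 @ $15.15 + 57 @ $19.85 = $12,889.45
Difference = |$14,864.00 − $12,889.45| = $1,974.55

$1,974.55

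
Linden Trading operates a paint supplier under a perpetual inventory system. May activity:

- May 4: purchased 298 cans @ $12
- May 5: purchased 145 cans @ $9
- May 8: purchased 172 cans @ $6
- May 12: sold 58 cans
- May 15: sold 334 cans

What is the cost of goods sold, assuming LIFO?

May 12, 58 sold [LIFO — newest first]: 58 @ $6 = $348
May 15, 334 sold [LIFO — newest first]: 114 @ $6 + 145 @ $9 + 75 @ $12 = $2,889
Total COGS = $348 + $2,889 = $3,237
Ending inventory: 223 @ $12 = $2,676

COGS = $3,237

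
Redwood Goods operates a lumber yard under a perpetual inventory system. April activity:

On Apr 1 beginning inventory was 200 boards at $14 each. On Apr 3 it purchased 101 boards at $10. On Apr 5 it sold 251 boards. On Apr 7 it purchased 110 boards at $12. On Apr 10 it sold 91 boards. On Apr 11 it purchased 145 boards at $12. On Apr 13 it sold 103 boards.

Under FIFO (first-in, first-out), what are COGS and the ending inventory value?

COGS = $5,538; ending inventory = $1,332

Apr 5, 251 sold [FIFO — oldest first]: 200 @ $14 + 51 @ $10 = $3,310
Apr 10, 91 sold [FIFO — oldest first]: 50 @ $10 + 41 @ $12 = $992
Apr 13, 103 sold [FIFO — oldest first]: 69 @ $12 + 34 @ $12 = $1,236
Total COGS = $3,310 + $992 + $1,236 = $5,538
Ending inventory: 111 @ $12 = $1,332
Check: goods available $6,870 = COGS $5,538 + ending $1,332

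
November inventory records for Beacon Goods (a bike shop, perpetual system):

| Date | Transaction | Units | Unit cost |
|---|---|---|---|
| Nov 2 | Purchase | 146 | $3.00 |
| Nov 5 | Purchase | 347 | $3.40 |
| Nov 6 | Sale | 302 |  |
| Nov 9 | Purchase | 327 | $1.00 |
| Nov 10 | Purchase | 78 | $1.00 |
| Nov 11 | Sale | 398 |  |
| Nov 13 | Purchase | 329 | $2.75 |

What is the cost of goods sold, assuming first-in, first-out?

COGS = $1,824.80

Nov 6, 302 sold [FIFO — oldest first]: 146 @ $3.00 + 156 @ $3.40 = $968.40
Nov 11, 398 sold [FIFO — oldest first]: 191 @ $3.40 + 207 @ $1.00 = $856.40
Total COGS = $968.40 + $856.40 = $1,824.80
Ending inventory: 120 @ $1.00 + 78 @ $1.00 + 329 @ $2.75 = $1,102.75
Check: goods available $2,927.55 = COGS $1,824.80 + ending $1,102.75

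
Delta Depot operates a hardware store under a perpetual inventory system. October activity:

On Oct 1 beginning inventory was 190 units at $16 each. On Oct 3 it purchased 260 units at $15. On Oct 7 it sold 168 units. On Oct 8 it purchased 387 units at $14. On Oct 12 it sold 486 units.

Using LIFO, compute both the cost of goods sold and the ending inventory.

COGS = $9,430; ending inventory = $2,928

Oct 7, 168 sold [LIFO — newest first]: 168 @ $15 = $2,520
Oct 12, 486 sold [LIFO — newest first]: 387 @ $14 + 92 @ $15 + 7 @ $16 = $6,910
Total COGS = $2,520 + $6,910 = $9,430
Ending inventory: 183 @ $16 = $2,928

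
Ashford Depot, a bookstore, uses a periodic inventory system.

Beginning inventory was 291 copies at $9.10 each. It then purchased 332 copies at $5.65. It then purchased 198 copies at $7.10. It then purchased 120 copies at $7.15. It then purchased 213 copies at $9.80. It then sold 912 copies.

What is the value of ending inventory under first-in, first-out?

Sale 1 (912) [FIFO — oldest first]: 291 @ $9.10 + 332 @ $5.65 + 198 @ $7.10 + 91 @ $7.15 = $6,580.35
Ending inventory: 29 @ $7.15 + 213 @ $9.80 = $2,294.75

Ending inventory = $2,294.75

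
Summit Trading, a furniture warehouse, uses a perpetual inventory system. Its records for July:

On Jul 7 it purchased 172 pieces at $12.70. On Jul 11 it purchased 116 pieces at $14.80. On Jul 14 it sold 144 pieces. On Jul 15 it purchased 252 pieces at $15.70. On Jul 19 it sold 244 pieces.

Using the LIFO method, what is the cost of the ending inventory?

Jul 14, 144 sold [LIFO — newest first]: 116 @ $14.80 + 28 @ $12.70 = $2,072.40
Jul 19, 244 sold [LIFO — newest first]: 244 @ $15.70 = $3,830.80
Total COGS = $2,072.40 + $3,830.80 = $5,903.20
Ending inventory: 144 @ $12.70 + 8 @ $15.70 = $1,954.40

Ending inventory = $1,954.40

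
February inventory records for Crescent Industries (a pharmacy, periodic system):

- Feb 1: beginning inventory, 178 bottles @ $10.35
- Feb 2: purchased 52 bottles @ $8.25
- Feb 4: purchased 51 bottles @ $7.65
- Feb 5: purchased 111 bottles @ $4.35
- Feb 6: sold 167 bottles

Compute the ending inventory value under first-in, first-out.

Feb 6, 167 sold [FIFO — oldest first]: 167 @ $10.35 = $1,728.45
Ending inventory: 11 @ $10.35 + 52 @ $8.25 + 51 @ $7.65 + 111 @ $4.35 = $1,415.85

Ending inventory = $1,415.85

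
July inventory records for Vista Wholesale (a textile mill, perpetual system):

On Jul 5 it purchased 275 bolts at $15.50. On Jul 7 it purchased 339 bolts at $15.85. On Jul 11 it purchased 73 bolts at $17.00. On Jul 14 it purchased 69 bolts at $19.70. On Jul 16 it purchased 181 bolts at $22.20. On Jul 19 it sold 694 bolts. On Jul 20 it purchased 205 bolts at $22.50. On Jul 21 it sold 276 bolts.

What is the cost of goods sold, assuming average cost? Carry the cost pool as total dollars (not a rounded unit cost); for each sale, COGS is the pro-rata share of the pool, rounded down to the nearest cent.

COGS = $17,477.39

After Jul 5: 275 on hand, pool $4,262.50 (≈ $15.5000 each)
After Jul 7: 614 on hand, pool $9,635.65 (≈ $15.6932 each)
After Jul 11: 687 on hand, pool $10,876.65 (≈ $15.8321 each)
After Jul 14: 756 on hand, pool $12,235.95 (≈ $16.1851 each)
After Jul 16: 937 on hand, pool $16,254.15 (≈ $17.3470 each)
Jul 19, sell 694: 694/937 × $16,254.15 → $12,038.82
After Jul 20: 448 on hand, pool $8,827.83 (≈ $19.7050 each)
Jul 21, sell 276: 276/448 × $8,827.83 → $5,438.57
Total COGS = $12,038.82 + $5,438.57 = $17,477.39
Ending inventory (cost pool remaining) = $3,389.26
Check: goods available $20,866.65 = COGS $17,477.39 + ending $3,389.26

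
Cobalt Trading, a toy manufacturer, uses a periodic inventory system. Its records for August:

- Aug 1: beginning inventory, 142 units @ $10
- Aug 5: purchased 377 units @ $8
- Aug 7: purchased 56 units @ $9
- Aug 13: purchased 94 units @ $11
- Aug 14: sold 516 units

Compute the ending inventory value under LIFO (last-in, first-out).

Aug 14, 516 sold [LIFO — newest first]: 94 @ $11 + 56 @ $9 + 366 @ $8 = $4,466
Ending inventory: 142 @ $10 + 11 @ $8 = $1,508

Ending inventory = $1,508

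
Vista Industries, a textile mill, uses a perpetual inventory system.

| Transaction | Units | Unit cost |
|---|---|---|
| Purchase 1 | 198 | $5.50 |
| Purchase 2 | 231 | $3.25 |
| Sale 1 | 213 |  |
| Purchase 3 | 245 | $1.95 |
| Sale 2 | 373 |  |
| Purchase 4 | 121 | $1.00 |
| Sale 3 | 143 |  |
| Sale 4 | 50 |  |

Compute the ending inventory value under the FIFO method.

Ending inventory = $16.00

Sale 1 (213) [FIFO — oldest first]: 198 @ $5.50 + 15 @ $3.25 = $1,137.75
Sale 2 (373) [FIFO — oldest first]: 216 @ $3.25 + 157 @ $1.95 = $1,008.15
Sale 3 (143) [FIFO — oldest first]: 88 @ $1.95 + 55 @ $1.00 = $226.60
Sale 4 (50) [FIFO — oldest first]: 50 @ $1.00 = $50.00
Total COGS = $1,137.75 + $1,008.15 + $226.60 + $50.00 = $2,422.50
Ending inventory: 16 @ $1.00 = $16.00
Check: goods available $2,438.50 = COGS $2,422.50 + ending $16.00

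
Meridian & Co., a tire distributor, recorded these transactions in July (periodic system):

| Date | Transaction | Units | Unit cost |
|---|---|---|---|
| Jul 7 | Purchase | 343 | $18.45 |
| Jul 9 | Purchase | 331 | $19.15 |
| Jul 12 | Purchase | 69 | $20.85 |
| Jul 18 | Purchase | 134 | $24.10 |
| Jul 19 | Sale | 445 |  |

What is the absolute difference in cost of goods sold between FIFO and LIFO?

$1,020.70

FIFO COGS: 343 @ $18.45 + 102 @ $19.15 = $8,281.65
LIFO COGS: 134 @ $24.10 + 69 @ $20.85 + 242 @ $19.15 = $9,302.35
Difference = |$8,281.65 − $9,302.35| = $1,020.70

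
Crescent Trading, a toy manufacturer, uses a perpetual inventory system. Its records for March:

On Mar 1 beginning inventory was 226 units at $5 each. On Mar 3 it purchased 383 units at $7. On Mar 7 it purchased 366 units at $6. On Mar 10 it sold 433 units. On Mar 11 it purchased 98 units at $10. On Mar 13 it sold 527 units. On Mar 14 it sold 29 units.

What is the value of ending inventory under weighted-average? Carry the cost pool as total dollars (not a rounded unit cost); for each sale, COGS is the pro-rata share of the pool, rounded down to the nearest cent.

After Mar 1: 226 on hand, pool $1,130.00 (≈ $5.0000 each)
After Mar 3: 609 on hand, pool $3,811.00 (≈ $6.2578 each)
After Mar 7: 975 on hand, pool $6,007.00 (≈ $6.1610 each)
Mar 10, sell 433: 433/975 × $6,007.00 → $2,667.72
After Mar 11: 640 on hand, pool $4,319.28 (≈ $6.7489 each)
Mar 13, sell 527: 527/640 × $4,319.28 → $3,556.65
Mar 14, sell 29: 29/113 × $762.63 → $195.71
Total COGS = $2,667.72 + $3,556.65 + $195.71 = $6,420.08
Ending inventory (cost pool remaining) = $566.92

Ending inventory = $566.92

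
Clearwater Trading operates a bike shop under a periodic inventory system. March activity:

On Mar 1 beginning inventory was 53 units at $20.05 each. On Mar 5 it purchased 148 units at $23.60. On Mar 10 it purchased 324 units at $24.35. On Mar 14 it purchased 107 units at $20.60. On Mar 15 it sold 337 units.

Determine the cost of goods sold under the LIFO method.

COGS = $7,804.70

Mar 15, 337 sold [LIFO — newest first]: 107 @ $20.60 + 230 @ $24.35 = $7,804.70
Ending inventory: 53 @ $20.05 + 148 @ $23.60 + 94 @ $24.35 = $6,844.35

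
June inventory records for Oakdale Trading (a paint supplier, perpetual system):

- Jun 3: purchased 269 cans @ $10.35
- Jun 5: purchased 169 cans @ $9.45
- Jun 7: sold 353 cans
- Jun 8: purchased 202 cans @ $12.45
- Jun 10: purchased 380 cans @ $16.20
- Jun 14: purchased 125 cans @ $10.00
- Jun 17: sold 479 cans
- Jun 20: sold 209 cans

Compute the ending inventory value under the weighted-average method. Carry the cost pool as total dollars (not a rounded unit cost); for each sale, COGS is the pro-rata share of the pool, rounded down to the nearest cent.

Ending inventory = $1,414.40

After Jun 3: 269 on hand, pool $2,784.15 (≈ $10.3500 each)
After Jun 5: 438 on hand, pool $4,381.20 (≈ $10.0027 each)
Jun 7, sell 353: 353/438 × $4,381.20 → $3,530.96
After Jun 8: 287 on hand, pool $3,365.14 (≈ $11.7252 each)
After Jun 10: 667 on hand, pool $9,521.14 (≈ $14.2746 each)
After Jun 14: 792 on hand, pool $10,771.14 (≈ $13.5999 each)
Jun 17, sell 479: 479/792 × $10,771.14 → $6,514.36
Jun 20, sell 209: 209/313 × $4,256.78 → $2,842.38
Total COGS = $3,530.96 + $6,514.36 + $2,842.38 = $12,887.70
Ending inventory (cost pool remaining) = $1,414.40
Check: goods available $14,302.10 = COGS $12,887.70 + ending $1,414.40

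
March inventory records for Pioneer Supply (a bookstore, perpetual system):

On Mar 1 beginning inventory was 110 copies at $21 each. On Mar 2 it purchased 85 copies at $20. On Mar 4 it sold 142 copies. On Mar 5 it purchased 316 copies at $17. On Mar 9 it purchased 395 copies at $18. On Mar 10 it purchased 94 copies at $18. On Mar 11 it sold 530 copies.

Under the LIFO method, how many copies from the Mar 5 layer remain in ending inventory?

Mar 4, 142 sold [LIFO — newest first]: 85 @ $20 + 57 @ $21 = $2,897
Mar 11, 530 sold [LIFO — newest first]: 94 @ $18 + 395 @ $18 + 41 @ $17 = $9,499
Total COGS = $2,897 + $9,499 = $12,396
Ending inventory: 53 @ $21 + 275 @ $17 = $5,788

275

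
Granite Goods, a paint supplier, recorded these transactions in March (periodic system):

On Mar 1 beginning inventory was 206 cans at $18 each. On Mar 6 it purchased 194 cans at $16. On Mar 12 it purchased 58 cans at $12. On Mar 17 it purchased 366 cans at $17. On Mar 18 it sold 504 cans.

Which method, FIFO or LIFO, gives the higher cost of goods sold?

FIFO

FIFO COGS: 206 @ $18 + 194 @ $16 + 58 @ $12 + 46 @ $17 = $8,290
LIFO COGS: 366 @ $17 + 58 @ $12 + 80 @ $16 = $8,198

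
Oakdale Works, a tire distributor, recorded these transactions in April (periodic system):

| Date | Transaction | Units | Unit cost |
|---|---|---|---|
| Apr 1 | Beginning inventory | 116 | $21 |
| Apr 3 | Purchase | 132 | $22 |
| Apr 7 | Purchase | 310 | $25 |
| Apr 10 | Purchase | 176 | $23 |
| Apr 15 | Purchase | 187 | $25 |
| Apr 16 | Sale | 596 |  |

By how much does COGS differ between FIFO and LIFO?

$584

FIFO COGS: 116 @ $21 + 132 @ $22 + 310 @ $25 + 38 @ $23 = $13,964
LIFO COGS: 187 @ $25 + 176 @ $23 + 233 @ $25 = $14,548
Difference = |$13,964 − $14,548| = $584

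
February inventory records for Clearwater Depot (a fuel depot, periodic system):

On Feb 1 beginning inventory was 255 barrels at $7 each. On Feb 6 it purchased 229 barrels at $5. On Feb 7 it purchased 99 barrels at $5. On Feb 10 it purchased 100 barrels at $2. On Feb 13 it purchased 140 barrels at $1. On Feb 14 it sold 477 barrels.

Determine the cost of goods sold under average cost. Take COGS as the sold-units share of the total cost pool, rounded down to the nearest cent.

COGS = $2,182.14

Feb 14, sell 477: 477/823 × $3,765.00 → $2,182.14
Ending inventory (cost pool remaining) = $1,582.86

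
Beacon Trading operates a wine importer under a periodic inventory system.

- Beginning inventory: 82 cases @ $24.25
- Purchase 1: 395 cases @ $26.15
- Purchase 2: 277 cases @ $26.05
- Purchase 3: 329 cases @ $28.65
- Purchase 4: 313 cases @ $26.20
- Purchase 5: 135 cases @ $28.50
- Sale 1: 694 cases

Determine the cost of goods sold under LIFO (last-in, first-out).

COGS = $19,096.00

Sale 1 (694) [LIFO — newest first]: 135 @ $28.50 + 313 @ $26.20 + 246 @ $28.65 = $19,096.00
Ending inventory: 82 @ $24.25 + 395 @ $26.15 + 277 @ $26.05 + 83 @ $28.65 = $21,911.55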